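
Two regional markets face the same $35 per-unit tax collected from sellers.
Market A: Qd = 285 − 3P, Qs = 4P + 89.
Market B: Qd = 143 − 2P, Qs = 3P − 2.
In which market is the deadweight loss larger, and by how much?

Market A, by $315.

Market A: pre-tax P* = $28, Q* = 201; post-tax Q = 141; deadweight loss = $1050.
Market B: pre-tax P* = $29, Q* = 85; post-tax Q = 43; deadweight loss = $735.
Difference: $1050 vs $735 → market A is larger by $315.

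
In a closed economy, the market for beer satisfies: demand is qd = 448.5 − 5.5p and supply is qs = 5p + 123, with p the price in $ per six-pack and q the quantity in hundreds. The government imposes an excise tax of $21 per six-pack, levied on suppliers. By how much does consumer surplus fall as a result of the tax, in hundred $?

Without the tax, 448.5 − 5.5p = 5p + 123 gives 10.5p = 325.5, so p* = $31 and q* = 278.
With the tax collected from suppliers, supply shifts: qs = 5(p − 21) + 123.
New equilibrium: buyers pay $41, suppliers receive $20, q = 223. (Wedge: pb − ps = 21.)
ΔCS is the trapezoid between Q = 223 and Q = 278 of height $10: ½ · (278 + 223) · 10 = $2505.

Consumer surplus falls by $2505 hundred.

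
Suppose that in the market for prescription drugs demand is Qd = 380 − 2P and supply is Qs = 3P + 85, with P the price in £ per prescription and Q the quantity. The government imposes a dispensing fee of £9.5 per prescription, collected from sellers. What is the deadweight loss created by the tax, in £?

Deadweight loss = £54.15.

Without the tax, 380 − 2P = 3P + 85 gives 5P = 295, so P* = £59 and Q* = 262.
With the tax collected from sellers, supply shifts: Qs = 3(P − 9.5) + 85.
New equilibrium: consumers pay £64.7, sellers receive £55.2, Q = 250.6. (Wedge: Pb − Ps = 9.5.)
Quantity falls by |ΔQ| = |262 − 250.6| = 11.4.
DWL = ½ · t · |ΔQ| = ½ · 9.5 · 11.4 = £54.15.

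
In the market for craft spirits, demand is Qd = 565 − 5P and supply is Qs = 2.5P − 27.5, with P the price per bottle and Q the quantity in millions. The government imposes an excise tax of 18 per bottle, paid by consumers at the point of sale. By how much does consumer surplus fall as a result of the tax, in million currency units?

Consumer surplus falls by 930 million.

Without the tax, 565 − 5P = 2.5P − 27.5 gives 7.5P = 592.5, so P* = 79 and Q* = 170.
With the tax collected from consumers, demand (in seller-price terms) shifts: Qd = 565 − 5(P + 18).
Solving gives Q = 140 with consumers paying 85 and producers receiving 67 (the 18 wedge).
ΔCS is the trapezoid between Q = 140 and Q = 170 of height 6: ½ · (170 + 140) · 6 = 930.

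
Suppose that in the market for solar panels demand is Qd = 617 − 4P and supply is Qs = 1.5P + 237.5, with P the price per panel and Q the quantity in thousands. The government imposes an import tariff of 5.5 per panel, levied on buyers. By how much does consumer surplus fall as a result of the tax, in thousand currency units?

Consumer surplus falls by 507 thousand.

Before the tax: set 617 − 4P = 1.5P + 237.5 → P* = 69, Q* = 341.
With the tax collected from buyers, demand (in seller-price terms) shifts: Qd = 617 − 4(P + 5.5).
New equilibrium: buyers pay 70.5, sellers receive 65, Q = 335. (Wedge: Pb − Ps = 5.5.)
ΔCS is the trapezoid between Q = 335 and Q = 341 of height 1.5: ½ · (341 + 335) · 1.5 = 507.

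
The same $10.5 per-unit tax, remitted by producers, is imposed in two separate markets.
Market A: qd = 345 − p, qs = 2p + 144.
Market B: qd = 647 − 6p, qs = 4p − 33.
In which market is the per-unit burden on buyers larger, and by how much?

Market A, by $2.8.

Market A: pre-tax p* = $67, q* = 278; post-tax q = 271; per-unit burden on buyers = $7.
Market B: pre-tax p* = $68, q* = 239; post-tax q = 213.8; per-unit burden on buyers = $4.2.
Difference: $7 vs $4.2 → market A is larger by $2.8.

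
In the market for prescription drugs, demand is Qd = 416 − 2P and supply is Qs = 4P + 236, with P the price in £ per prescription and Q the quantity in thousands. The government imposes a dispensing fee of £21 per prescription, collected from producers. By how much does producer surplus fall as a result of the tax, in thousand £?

Before the tax: set 416 − 2P = 4P + 236 → P* = £30, Q* = 356.
With the tax collected from producers, supply shifts: Qs = 4(P − 21) + 236.
New equilibrium: consumers pay £44, producers receive £23, Q = 328. (Wedge: Pb − Ps = 21.)
ΔPS is the trapezoid between Q = 328 and Q = 356 of height £7: ½ · (356 + 328) · 7 = £2394.

Producer surplus falls by £2394 thousand.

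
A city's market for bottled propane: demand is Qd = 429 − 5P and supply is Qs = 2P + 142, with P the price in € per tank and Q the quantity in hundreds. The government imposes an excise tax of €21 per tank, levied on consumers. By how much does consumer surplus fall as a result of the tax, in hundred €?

Without the tax, 429 − 5P = 2P + 142 gives 7P = 287, so P* = €41 and Q* = 224.
With the tax collected from consumers, demand (in seller-price terms) shifts: Qd = 429 − 5(P + 21).
Solving gives Q = 194 with consumers paying €47 and suppliers receiving €26 (the €21 wedge).
ΔCS is the trapezoid between Q = 194 and Q = 224 of height €6: ½ · (224 + 194) · 6 = €1254.

Consumer surplus falls by €1254 hundred.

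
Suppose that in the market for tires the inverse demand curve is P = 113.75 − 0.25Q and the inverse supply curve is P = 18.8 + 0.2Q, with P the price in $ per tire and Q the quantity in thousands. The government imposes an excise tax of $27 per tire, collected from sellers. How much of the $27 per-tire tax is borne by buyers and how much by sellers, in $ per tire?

Buyers bear $15 per tire; sellers bear $12 per tire.

Inverting to Q(P) form: Qd = 455 − 4P; Qs = 5P − 94.
Without the tax, 455 − 4P = 5P − 94 gives 9P = 549, so P* = $61 and Q* = 211.
With the tax collected from sellers, supply shifts: Qs = 5(P − 27) − 94.
Solving gives Q = 151 with buyers paying $76 and sellers receiving $49 (the $27 wedge).
Burden on buyers: $15; on sellers: $12. (They sum to $27.)
The less price-elastic side of the market bears the larger share of a per-unit tax.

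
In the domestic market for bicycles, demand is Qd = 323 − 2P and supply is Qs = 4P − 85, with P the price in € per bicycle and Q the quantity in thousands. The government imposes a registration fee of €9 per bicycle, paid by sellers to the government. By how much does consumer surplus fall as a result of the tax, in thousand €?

Consumer surplus falls by €1086 thousand.

Before the tax: set 323 − 2P = 4P − 85 → P* = €68, Q* = 187.
With the tax collected from sellers, supply shifts: Qs = 4(P − 9) − 85.
Solving gives Q = 175 with buyers paying €74 and sellers receiving €65 (the €9 wedge).
ΔCS is the trapezoid between Q = 175 and Q = 187 of height €6: ½ · (187 + 175) · 6 = €1086.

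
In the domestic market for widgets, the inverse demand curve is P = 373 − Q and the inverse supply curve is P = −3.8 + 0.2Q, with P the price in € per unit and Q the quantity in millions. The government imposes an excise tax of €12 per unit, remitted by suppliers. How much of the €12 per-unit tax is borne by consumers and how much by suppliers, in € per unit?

Consumers bear €10 per unit; suppliers bear €2 per unit.

Rewrite in direct form: Qd = 373 − P and Qs = 5P + 19.
Without the tax, 373 − P = 5P + 19 gives 6P = 354, so P* = €59 and Q* = 314.
With the tax collected from suppliers, supply shifts: Qs = 5(P − 12) + 19.
New equilibrium: consumers pay €69, suppliers receive €57, Q = 304. (Wedge: Pb − Ps = 12.)
Burden on consumers: €10; on suppliers: €2. (They sum to €12.)
The less price-elastic side of the market bears the larger share of a per-unit tax.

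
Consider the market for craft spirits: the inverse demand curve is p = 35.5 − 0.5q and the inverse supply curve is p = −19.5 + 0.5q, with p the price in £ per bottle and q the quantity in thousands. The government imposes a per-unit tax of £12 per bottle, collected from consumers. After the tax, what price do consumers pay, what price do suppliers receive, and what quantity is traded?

Rewrite in direct form: qd = 71 − 2p and qs = 2p + 39.
Without the tax, 71 − 2p = 2p + 39 gives 4p = 32, so p* = £8 and q* = 55.
With the tax collected from consumers, demand (in seller-price terms) shifts: qd = 71 − 2(p + 12).
Solving gives q = 43 with consumers paying £14 and suppliers receiving £2 (the £12 wedge).
The less price-elastic side of the market bears the larger share of a per-unit tax.

Consumers pay £14; suppliers receive £2; quantity = 43.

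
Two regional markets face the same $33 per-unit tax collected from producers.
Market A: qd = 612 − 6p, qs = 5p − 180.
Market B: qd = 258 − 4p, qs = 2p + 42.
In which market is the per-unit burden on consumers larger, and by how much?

Market A: pre-tax p* = $72, q* = 180; post-tax q = 90; per-unit burden on consumers = $15.
Market B: pre-tax p* = $36, q* = 114; post-tax q = 70; per-unit burden on consumers = $11.
Difference: $15 vs $11 → market A is larger by $4.

Market A, by $4.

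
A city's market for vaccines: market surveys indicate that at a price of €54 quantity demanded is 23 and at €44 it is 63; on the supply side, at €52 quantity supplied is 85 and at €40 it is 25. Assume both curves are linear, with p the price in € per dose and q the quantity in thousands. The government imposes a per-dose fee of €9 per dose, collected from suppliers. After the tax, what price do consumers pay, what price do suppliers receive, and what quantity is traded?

Consumers pay €51; suppliers receive €42; quantity = 35.

Demand slope: (63 − 23)/(44 − 54) = -4, so qd = 239 − 4p.
Supply slope: (25 − 85)/(40 − 52) = 5, so qs = 5p − 175.
Without the tax, 239 − 4p = 5p − 175 gives 9p = 414, so p* = €46 and q* = 55.
With the tax collected from suppliers, supply shifts: qs = 5(p − 9) − 175.
Solving gives q = 35 with consumers paying €51 and suppliers receiving €42 (the €9 wedge).
The less price-elastic side of the market bears the larger share of a per-unit tax.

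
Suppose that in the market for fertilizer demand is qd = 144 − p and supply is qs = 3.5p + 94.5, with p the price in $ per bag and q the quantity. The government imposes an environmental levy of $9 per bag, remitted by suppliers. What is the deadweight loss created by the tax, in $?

Deadweight loss = $31.5.

Without the tax, 144 − p = 3.5p + 94.5 gives 4.5p = 49.5, so p* = $11 and q* = 133.
With the tax collected from suppliers, supply shifts: qs = 3.5(p − 9) + 94.5.
New equilibrium: buyers pay $18, suppliers receive $9, q = 126. (Wedge: pb − ps = 9.)
Quantity falls by |ΔQ| = |133 − 126| = 7.
DWL = ½ · t · |ΔQ| = ½ · 9 · 7 = $31.5.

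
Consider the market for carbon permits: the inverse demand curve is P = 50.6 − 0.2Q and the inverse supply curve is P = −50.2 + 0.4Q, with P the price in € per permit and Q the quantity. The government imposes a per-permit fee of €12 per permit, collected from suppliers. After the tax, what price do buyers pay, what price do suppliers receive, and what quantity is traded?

Buyers pay €21; suppliers receive €9; quantity = 148.

Rewrite in direct form: Qd = 253 − 5P and Qs = 2.5P + 125.5.
Without the tax, 253 − 5P = 2.5P + 125.5 gives 7.5P = 127.5, so P* = €17 and Q* = 168.
With the tax collected from suppliers, supply shifts: Qs = 2.5(P − 12) + 125.5.
Solving gives Q = 148 with buyers paying €21 and suppliers receiving €9 (the €12 wedge).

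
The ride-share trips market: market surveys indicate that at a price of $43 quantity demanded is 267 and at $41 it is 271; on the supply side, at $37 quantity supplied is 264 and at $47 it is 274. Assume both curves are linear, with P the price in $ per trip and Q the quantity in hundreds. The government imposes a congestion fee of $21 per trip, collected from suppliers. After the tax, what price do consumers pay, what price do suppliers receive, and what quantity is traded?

Demand slope: (271 − 267)/(41 − 43) = -2, so Qd = 353 − 2P.
Supply slope: (274 − 264)/(47 − 37) = 1, so Qs = P + 227.
Before the tax: set 353 − 2P = P + 227 → P* = $42, Q* = 269.
With the tax collected from suppliers, supply shifts: Qs = (P − 21) + 227.
New equilibrium: consumers pay $49, suppliers receive $28, Q = 255. (Wedge: Pb − Ps = 21.)

Consumers pay $49; suppliers receive $28; quantity = 255.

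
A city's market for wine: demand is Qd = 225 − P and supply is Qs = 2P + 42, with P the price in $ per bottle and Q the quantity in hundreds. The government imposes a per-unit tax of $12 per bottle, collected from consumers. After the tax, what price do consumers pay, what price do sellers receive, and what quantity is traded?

Consumers pay $69; sellers receive $57; quantity = 156.

Before the tax: set 225 − P = 2P + 42 → P* = $61, Q* = 164.
With the tax collected from consumers, demand (in seller-price terms) shifts: Qd = 225 − (P + 12).
Solving gives Q = 156 with consumers paying $69 and sellers receiving $57 (the $12 wedge).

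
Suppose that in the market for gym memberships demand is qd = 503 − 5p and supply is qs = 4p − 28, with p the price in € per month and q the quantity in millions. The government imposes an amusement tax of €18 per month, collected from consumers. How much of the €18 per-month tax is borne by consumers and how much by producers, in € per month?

Before the tax: set 503 − 5p = 4p − 28 → p* = €59, q* = 208.
With the tax collected from consumers, demand (in seller-price terms) shifts: qd = 503 − 5(p + 18).
Solving gives q = 168 with consumers paying €67 and producers receiving €49 (the €18 wedge).
Burden on consumers: €8; on producers: €10. (They sum to €18.)

Consumers bear €8 per month; producers bear €10 per month.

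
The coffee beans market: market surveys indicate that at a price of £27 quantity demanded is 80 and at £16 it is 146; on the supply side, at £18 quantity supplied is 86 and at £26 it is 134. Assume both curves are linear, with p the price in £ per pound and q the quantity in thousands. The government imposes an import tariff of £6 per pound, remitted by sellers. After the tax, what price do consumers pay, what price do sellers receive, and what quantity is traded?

Consumers pay £25; sellers receive £19; quantity = 92.

Demand slope: (146 − 80)/(16 − 27) = -6, so qd = 242 − 6p.
Supply slope: (134 − 86)/(26 − 18) = 6, so qs = 6p − 22.
Before the tax: set 242 − 6p = 6p − 22 → p* = £22, q* = 110.
With the tax collected from sellers, supply shifts: qs = 6(p − 6) − 22.
Solving gives q = 92 with consumers paying £25 and sellers receiving £19 (the £6 wedge).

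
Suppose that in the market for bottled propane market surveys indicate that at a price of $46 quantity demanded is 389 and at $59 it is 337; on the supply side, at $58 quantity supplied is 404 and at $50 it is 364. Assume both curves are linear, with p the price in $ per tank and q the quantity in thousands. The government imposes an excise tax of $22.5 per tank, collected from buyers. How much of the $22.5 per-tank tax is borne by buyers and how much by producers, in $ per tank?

Buyers bear $12.5 per tank; producers bear $10 per tank.

Demand slope: (337 − 389)/(59 − 46) = -4, so qd = 573 − 4p.
Supply slope: (364 − 404)/(50 − 58) = 5, so qs = 5p + 114.
Without the tax, 573 − 4p = 5p + 114 gives 9p = 459, so p* = $51 and q* = 369.
With the tax collected from buyers, demand (in seller-price terms) shifts: qd = 573 − 4(p + 22.5).
New equilibrium: buyers pay $63.5, producers receive $41, q = 319. (Wedge: pb − ps = 22.5.)
Burden on buyers: $12.5; on producers: $10. (They sum to $22.5.)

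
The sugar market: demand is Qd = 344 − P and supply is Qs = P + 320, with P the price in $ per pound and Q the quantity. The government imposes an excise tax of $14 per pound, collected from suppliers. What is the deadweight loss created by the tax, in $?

Without the tax, 344 − P = P + 320 gives 2P = 24, so P* = $12 and Q* = 332.
With the tax collected from suppliers, supply shifts: Qs = (P − 14) + 320.
Solving gives Q = 325 with consumers paying $19 and suppliers receiving $5 (the $14 wedge).
Quantity falls by |ΔQ| = |332 − 325| = 7.
DWL = ½ · t · |ΔQ| = ½ · 14 · 7 = $49.

Deadweight loss = $49.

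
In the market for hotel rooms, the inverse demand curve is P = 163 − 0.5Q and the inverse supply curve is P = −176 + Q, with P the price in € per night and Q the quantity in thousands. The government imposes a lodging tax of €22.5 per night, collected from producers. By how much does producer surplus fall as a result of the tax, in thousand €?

Rewrite in direct form: Qd = 326 − 2P and Qs = P + 176.
Without the tax, 326 − 2P = P + 176 gives 3P = 150, so P* = €50 and Q* = 226.
With the tax collected from producers, supply shifts: Qs = (P − 22.5) + 176.
Solving gives Q = 211 with buyers paying €57.5 and producers receiving €35 (the €22.5 wedge).
ΔPS is the trapezoid between Q = 211 and Q = 226 of height €15: ½ · (226 + 211) · 15 = €3277.5.

Producer surplus falls by €3277.5 thousand.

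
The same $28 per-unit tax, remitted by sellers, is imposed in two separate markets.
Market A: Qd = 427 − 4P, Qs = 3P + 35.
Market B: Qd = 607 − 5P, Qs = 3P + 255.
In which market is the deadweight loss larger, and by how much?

Market A: pre-tax P* = $56, Q* = 203; post-tax Q = 155; deadweight loss = $672.
Market B: pre-tax P* = $44, Q* = 387; post-tax Q = 334.5; deadweight loss = $735.
Difference: $672 vs $735 → market B is larger by $63.

Market B, by $63.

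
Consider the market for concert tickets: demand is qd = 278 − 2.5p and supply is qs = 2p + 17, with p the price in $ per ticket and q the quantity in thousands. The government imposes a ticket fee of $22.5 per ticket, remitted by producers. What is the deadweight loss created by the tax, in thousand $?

Deadweight loss = $281.25 thousand.

Without the tax, 278 − 2.5p = 2p + 17 gives 4.5p = 261, so p* = $58 and q* = 133.
With the tax collected from producers, supply shifts: qs = 2(p − 22.5) + 17.
Solving gives q = 108 with consumers paying $68 and producers receiving $45.5 (the $22.5 wedge).
Quantity falls by |ΔQ| = |133 − 108| = 25.
DWL = ½ · t · |ΔQ| = ½ · 22.5 · 25 = $281.25.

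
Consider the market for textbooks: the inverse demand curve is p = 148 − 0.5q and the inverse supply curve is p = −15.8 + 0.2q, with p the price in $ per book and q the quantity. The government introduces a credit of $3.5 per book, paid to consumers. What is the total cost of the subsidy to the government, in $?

Government outlay = $836.5.

Inverting to q(p) form: qd = 296 − 2p; qs = 5p + 79.
Before the subsidy: set 296 − 2p = 5p + 79 → p* = $31, q* = 234.
With a per-unit subsidy paid to consumers, each effectively pays p − 3.5, so demand becomes qd = 296 − 2(p − 3.5).
Solving gives q = 239 with consumers paying $28.5 and sellers receiving $32 (the $3.5 wedge).
Outlay = t · Q = 3.5 · 239 = $836.5.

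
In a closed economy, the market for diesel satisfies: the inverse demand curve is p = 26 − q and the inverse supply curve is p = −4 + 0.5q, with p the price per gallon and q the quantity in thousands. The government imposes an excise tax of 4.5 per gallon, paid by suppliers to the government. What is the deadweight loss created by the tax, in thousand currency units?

Inverting to q(p) form: qd = 26 − p; qs = 2p + 8.
Before the tax: set 26 − p = 2p + 8 → p* = 6, q* = 20.
With the tax collected from suppliers, supply shifts: qs = 2(p − 4.5) + 8.
New equilibrium: buyers pay 9, suppliers receive 4.5, q = 17. (Wedge: pb − ps = 4.5.)
Quantity falls by |ΔQ| = |20 − 17| = 3.
DWL = ½ · t · |ΔQ| = ½ · 4.5 · 3 = 6.75.

Deadweight loss = 6.75 thousand.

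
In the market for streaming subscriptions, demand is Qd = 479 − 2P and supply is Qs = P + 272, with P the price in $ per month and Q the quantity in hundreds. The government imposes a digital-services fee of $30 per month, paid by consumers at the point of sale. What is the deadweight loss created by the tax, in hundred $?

Deadweight loss = $300 hundred.

Without the tax, 479 − 2P = P + 272 gives 3P = 207, so P* = $69 and Q* = 341.
With the tax collected from consumers, demand (in seller-price terms) shifts: Qd = 479 − 2(P + 30).
New equilibrium: consumers pay $79, producers receive $49, Q = 321. (Wedge: Pb − Ps = 30.)
Quantity falls by |ΔQ| = |341 − 321| = 20.
DWL = ½ · t · |ΔQ| = ½ · 30 · 20 = $300.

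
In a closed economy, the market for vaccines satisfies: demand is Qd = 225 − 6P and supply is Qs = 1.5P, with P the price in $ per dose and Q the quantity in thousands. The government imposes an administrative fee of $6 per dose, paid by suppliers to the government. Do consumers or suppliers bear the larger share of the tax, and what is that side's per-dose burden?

Without the tax, 225 − 6P = 1.5P gives 7.5P = 225, so P* = $30 and Q* = 45.
With the tax collected from suppliers, supply shifts: Qs = 1.5(P − 6).
Solving gives Q = 37.8 with consumers paying $31.2 and suppliers receiving $25.2 (the $6 wedge).
Per-dose burden: consumers $1.2, suppliers $4.8.
Suppliers take the larger share because supply is less price-elastic here (demand slope 6 vs supply slope 1.5).
The less price-elastic side of the market bears the larger share of a per-unit tax.

Suppliers bear the larger share: $4.8 per dose.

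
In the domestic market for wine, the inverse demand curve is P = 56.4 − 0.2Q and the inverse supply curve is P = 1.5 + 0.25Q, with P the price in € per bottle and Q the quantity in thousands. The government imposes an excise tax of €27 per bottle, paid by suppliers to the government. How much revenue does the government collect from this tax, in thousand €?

Inverting to Q(P) form: Qd = 282 − 5P; Qs = 4P − 6.
Without the tax, 282 − 5P = 4P − 6 gives 9P = 288, so P* = €32 and Q* = 122.
With the tax collected from suppliers, supply shifts: Qs = 4(P − 27) − 6.
New equilibrium: buyers pay €44, suppliers receive €17, Q = 62. (Wedge: Pb − Ps = 27.)
Revenue = t · Q = 27 · 62 = €1674.

Tax revenue = €1674 thousand.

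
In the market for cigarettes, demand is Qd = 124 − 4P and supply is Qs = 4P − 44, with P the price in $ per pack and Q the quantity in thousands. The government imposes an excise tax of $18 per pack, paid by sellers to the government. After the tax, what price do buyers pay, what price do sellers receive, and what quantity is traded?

Buyers pay $30; sellers receive $12; quantity = 4.

Without the tax, 124 − 4P = 4P − 44 gives 8P = 168, so P* = $21 and Q* = 40.
With the tax collected from sellers, supply shifts: Qs = 4(P − 18) − 44.
Solving gives Q = 4 with buyers paying $30 and sellers receiving $12 (the $18 wedge).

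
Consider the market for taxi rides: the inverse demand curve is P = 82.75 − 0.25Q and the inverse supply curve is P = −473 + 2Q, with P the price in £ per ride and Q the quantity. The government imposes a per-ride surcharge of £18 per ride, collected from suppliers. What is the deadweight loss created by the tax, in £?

Deadweight loss = £72.

Rewrite in direct form: Qd = 331 − 4P and Qs = 0.5P + 236.5.
Without the tax, 331 − 4P = 0.5P + 236.5 gives 4.5P = 94.5, so P* = £21 and Q* = 247.
With the tax collected from suppliers, supply shifts: Qs = 0.5(P − 18) + 236.5.
New equilibrium: buyers pay £23, suppliers receive £5, Q = 239. (Wedge: Pb − Ps = 18.)
Quantity falls by |ΔQ| = |247 − 239| = 8.
DWL = ½ · t · |ΔQ| = ½ · 18 · 8 = £72.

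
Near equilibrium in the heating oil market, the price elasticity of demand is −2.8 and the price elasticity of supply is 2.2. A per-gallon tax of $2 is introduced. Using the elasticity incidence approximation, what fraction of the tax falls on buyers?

Incidence ratio: buyers' share ≈ εs / (εs + |εd|) = 2.2 / (2.2 + 2.8) = 0.44.
Supply is the less elastic side, so buyers bear the smaller share.

Buyers' share ≈ 0.44.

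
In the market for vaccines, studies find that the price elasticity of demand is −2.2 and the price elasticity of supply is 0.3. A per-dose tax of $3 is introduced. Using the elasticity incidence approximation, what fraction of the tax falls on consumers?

Incidence ratio: consumers' share ≈ εs / (εs + |εd|) = 0.3 / (0.3 + 2.2) = 0.12.
Supply is the less elastic side, so consumers bear the smaller share.

Consumers' share ≈ 0.12.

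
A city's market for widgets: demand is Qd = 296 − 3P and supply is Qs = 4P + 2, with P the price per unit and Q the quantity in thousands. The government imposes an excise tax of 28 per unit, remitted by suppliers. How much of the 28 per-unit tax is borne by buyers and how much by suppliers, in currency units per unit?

Without the tax, 296 − 3P = 4P + 2 gives 7P = 294, so P* = 42 and Q* = 170.
With the tax collected from suppliers, supply shifts: Qs = 4(P − 28) + 2.
Solving gives Q = 122 with buyers paying 58 and suppliers receiving 30 (the 28 wedge).
Burden on buyers: 16; on suppliers: 12. (They sum to 28.)
The less price-elastic side of the market bears the larger share of a per-unit tax.

Buyers bear 16 per unit; suppliers bear 12 per unit.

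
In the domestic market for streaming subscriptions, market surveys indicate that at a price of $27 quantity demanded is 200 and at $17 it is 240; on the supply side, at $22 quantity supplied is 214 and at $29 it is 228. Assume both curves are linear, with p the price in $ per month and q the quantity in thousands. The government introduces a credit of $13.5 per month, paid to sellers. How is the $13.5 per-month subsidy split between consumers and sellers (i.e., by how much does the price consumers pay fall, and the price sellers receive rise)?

Demand slope: (240 − 200)/(17 − 27) = -4, so qd = 308 − 4p.
Supply slope: (228 − 214)/(29 − 22) = 2, so qs = 2p + 170.
Before the subsidy: set 308 − 4p = 2p + 170 → p* = $23, q* = 216.
With a per-unit subsidy paid to sellers, each receives p + 13.5 per unit sold, so supply becomes qs = 2(p + 13.5) + 170.
Solving gives q = 234 with consumers paying $18.5 and sellers receiving $32 (the $13.5 wedge).
Gain to consumers: $4.5; to sellers: $9. (They sum to $13.5.)

Consumers gain $4.5 per month; sellers gain $9 per month.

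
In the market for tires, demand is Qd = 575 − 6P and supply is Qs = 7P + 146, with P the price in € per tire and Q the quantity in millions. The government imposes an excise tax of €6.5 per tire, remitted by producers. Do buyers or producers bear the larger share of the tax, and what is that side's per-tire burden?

Buyers bear the larger share: €3.5 per tire.

Before the tax: set 575 − 6P = 7P + 146 → P* = €33, Q* = 377.
With the tax collected from producers, supply shifts: Qs = 7(P − 6.5) + 146.
New equilibrium: buyers pay €36.5, producers receive €30, Q = 356. (Wedge: Pb − Ps = 6.5.)
Per-tire burden: buyers €3.5, producers €3.
Buyers take the larger share because demand is less price-elastic here (demand slope 6 vs supply slope 7).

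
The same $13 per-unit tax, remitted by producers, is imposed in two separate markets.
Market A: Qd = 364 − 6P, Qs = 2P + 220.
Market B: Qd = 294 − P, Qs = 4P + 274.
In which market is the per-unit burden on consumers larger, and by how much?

Market B, by $7.15.

Market A: pre-tax P* = $18, Q* = 256; post-tax Q = 236.5; per-unit burden on consumers = $3.25.
Market B: pre-tax P* = $4, Q* = 290; post-tax Q = 279.6; per-unit burden on consumers = $10.4.
Difference: $3.25 vs $10.4 → market B is larger by $7.15.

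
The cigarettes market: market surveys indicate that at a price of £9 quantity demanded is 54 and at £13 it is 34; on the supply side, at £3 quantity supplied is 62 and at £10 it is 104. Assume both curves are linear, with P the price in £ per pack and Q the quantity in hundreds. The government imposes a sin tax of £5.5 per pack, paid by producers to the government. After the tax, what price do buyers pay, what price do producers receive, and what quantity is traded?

Buyers pay £8; producers receive £2.5; quantity = 59.

Demand slope: (34 − 54)/(13 − 9) = -5, so Qd = 99 − 5P.
Supply slope: (104 − 62)/(10 − 3) = 6, so Qs = 6P + 44.
Without the tax, 99 − 5P = 6P + 44 gives 11P = 55, so P* = £5 and Q* = 74.
With the tax collected from producers, supply shifts: Qs = 6(P − 5.5) + 44.
New equilibrium: buyers pay £8, producers receive £2.5, Q = 59. (Wedge: Pb − Ps = 5.5.)
The less price-elastic side of the market bears the larger share of a per-unit tax.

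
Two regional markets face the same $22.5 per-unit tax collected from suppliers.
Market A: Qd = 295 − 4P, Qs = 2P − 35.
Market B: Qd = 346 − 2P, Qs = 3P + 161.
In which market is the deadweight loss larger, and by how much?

Market A: pre-tax P* = $55, Q* = 75; post-tax Q = 45; deadweight loss = $337.5.
Market B: pre-tax P* = $37, Q* = 272; post-tax Q = 245; deadweight loss = $303.75.
Difference: $337.5 vs $303.75 → market A is larger by $33.75.

Market A, by $33.75.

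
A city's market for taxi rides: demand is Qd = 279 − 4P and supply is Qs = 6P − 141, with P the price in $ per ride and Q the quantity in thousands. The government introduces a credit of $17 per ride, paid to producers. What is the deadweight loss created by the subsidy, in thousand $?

Deadweight loss = $346.8 thousand.

Without the subsidy, 279 − 4P = 6P − 141 gives 10P = 420, so P* = $42 and Q* = 111.
With a per-unit subsidy paid to producers, each receives P + 17 per unit sold, so supply becomes Qs = 6(P + 17) − 141.
New equilibrium: buyers pay $31.8, producers receive $48.8, Q = 151.8. (Wedge: Pb − Ps = −17.)
Quantity rises by |ΔQ| = |111 − 151.8| = 40.8.
DWL = ½ · t · |ΔQ| = ½ · 17 · 40.8 = $346.8.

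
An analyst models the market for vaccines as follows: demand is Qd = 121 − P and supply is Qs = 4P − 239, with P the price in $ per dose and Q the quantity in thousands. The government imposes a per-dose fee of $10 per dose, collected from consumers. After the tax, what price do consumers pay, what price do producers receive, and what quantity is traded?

Before the tax: set 121 − P = 4P − 239 → P* = $72, Q* = 49.
With the tax collected from consumers, demand (in seller-price terms) shifts: Qd = 121 − (P + 10).
New equilibrium: consumers pay $80, producers receive $70, Q = 41. (Wedge: Pb − Ps = 10.)

Consumers pay $80; producers receive $70; quantity = 41.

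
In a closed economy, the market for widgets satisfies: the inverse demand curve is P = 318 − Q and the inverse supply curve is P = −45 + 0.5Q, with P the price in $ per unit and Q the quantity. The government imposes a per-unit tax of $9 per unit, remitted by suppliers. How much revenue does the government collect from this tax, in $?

Inverting to Q(P) form: Qd = 318 − P; Qs = 2P + 90.
Without the tax, 318 − P = 2P + 90 gives 3P = 228, so P* = $76 and Q* = 242.
With the tax collected from suppliers, supply shifts: Qs = 2(P − 9) + 90.
Solving gives Q = 236 with buyers paying $82 and suppliers receiving $73 (the $9 wedge).
Revenue = t · Q = 9 · 236 = $2124.

Tax revenue = $2124.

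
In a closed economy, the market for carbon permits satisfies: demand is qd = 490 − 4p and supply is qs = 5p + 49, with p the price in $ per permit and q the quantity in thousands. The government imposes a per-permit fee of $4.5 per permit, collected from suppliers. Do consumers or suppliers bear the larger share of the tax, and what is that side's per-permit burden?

Without the tax, 490 − 4p = 5p + 49 gives 9p = 441, so p* = $49 and q* = 294.
With the tax collected from suppliers, supply shifts: qs = 5(p − 4.5) + 49.
New equilibrium: consumers pay $51.5, suppliers receive $47, q = 284. (Wedge: pb − ps = 4.5.)
Per-permit burden: consumers $2.5, suppliers $2.
Consumers take the larger share because demand is less price-elastic here (demand slope 4 vs supply slope 5).

Consumers bear the larger share: $2.5 per permit.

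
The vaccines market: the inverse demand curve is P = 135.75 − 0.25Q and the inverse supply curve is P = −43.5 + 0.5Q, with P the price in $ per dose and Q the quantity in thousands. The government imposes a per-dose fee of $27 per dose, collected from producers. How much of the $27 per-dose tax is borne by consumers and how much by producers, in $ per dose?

Inverting to Q(P) form: Qd = 543 − 4P; Qs = 2P + 87.
Without the tax, 543 − 4P = 2P + 87 gives 6P = 456, so P* = $76 and Q* = 239.
With the tax collected from producers, supply shifts: Qs = 2(P − 27) + 87.
New equilibrium: consumers pay $85, producers receive $58, Q = 203. (Wedge: Pb − Ps = 27.)
Burden on consumers: $9; on producers: $18. (They sum to $27.)

Consumers bear $9 per dose; producers bear $18 per dose.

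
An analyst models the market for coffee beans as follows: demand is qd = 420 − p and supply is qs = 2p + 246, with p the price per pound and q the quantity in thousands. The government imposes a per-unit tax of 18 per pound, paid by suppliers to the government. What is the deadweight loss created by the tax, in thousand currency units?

Deadweight loss = 108 thousand.

Without the tax, 420 − p = 2p + 246 gives 3p = 174, so p* = 58 and q* = 362.
With the tax collected from suppliers, supply shifts: qs = 2(p − 18) + 246.
Solving gives q = 350 with buyers paying 70 and suppliers receiving 52 (the 18 wedge).
Quantity falls by |ΔQ| = |362 − 350| = 12.
DWL = ½ · t · |ΔQ| = ½ · 18 · 12 = 108.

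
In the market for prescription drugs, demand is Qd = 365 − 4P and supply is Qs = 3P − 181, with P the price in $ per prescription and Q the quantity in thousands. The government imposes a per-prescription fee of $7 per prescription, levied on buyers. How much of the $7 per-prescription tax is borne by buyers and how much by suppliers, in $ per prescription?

Without the tax, 365 − 4P = 3P − 181 gives 7P = 546, so P* = $78 and Q* = 53.
With the tax collected from buyers, demand (in seller-price terms) shifts: Qd = 365 − 4(P + 7).
New equilibrium: buyers pay $81, suppliers receive $74, Q = 41. (Wedge: Pb − Ps = 7.)
Burden on buyers: $3; on suppliers: $4. (They sum to $7.)

Buyers bear $3 per prescription; suppliers bear $4 per prescription.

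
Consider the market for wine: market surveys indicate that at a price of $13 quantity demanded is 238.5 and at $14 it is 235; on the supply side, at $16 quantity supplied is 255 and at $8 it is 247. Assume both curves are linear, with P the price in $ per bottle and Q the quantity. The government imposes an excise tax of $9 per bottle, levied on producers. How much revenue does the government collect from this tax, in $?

Demand slope: (235 − 238.5)/(14 − 13) = -3.5, so Qd = 284 − 3.5P.
Supply slope: (247 − 255)/(8 − 16) = 1, so Qs = P + 239.
Without the tax, 284 − 3.5P = P + 239 gives 4.5P = 45, so P* = $10 and Q* = 249.
With the tax collected from producers, supply shifts: Qs = (P − 9) + 239.
New equilibrium: buyers pay $12, producers receive $3, Q = 242. (Wedge: Pb − Ps = 9.)
Revenue = t · Q = 9 · 242 = $2178.

Tax revenue = $2178.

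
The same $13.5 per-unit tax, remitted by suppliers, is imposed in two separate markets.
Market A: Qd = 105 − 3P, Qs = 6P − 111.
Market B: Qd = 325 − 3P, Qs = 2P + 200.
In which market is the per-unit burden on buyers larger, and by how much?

Market A: pre-tax P* = $24, Q* = 33; post-tax Q = 6; per-unit burden on buyers = $9.
Market B: pre-tax P* = $25, Q* = 250; post-tax Q = 233.8; per-unit burden on buyers = $5.4.
Difference: $9 vs $5.4 → market A is larger by $3.6.

Market A, by $3.6.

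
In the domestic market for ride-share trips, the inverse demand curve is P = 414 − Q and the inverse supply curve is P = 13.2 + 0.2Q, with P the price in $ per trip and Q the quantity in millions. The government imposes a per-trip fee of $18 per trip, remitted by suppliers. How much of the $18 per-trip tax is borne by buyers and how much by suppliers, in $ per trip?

Inverting to Q(P) form: Qd = 414 − P; Qs = 5P − 66.
Before the tax: set 414 − P = 5P − 66 → P* = $80, Q* = 334.
With the tax collected from suppliers, supply shifts: Qs = 5(P − 18) − 66.
Solving gives Q = 319 with buyers paying $95 and suppliers receiving $77 (the $18 wedge).
Burden on buyers: $15; on suppliers: $3. (They sum to $18.)
The less price-elastic side of the market bears the larger share of a per-unit tax.

Buyers bear $15 per trip; suppliers bear $3 per trip.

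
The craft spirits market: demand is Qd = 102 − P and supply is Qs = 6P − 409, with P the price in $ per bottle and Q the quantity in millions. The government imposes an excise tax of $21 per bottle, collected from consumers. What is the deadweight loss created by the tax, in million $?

Deadweight loss = $189 million.

Before the tax: set 102 − P = 6P − 409 → P* = $73, Q* = 29.
With the tax collected from consumers, demand (in seller-price terms) shifts: Qd = 102 − (P + 21).
New equilibrium: consumers pay $91, suppliers receive $70, Q = 11. (Wedge: Pb − Ps = 21.)
Quantity falls by |ΔQ| = |29 − 11| = 18.
DWL = ½ · t · |ΔQ| = ½ · 21 · 18 = $189.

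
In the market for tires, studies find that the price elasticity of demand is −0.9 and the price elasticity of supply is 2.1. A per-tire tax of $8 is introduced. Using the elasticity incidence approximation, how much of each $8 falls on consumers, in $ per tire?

Consumers bear ≈ $5.6 per tire.

Incidence ratio: consumers' share ≈ εs / (εs + |εd|) = 2.1 / (2.1 + 0.9) = 0.7.
So consumers bear ≈ 0.7 × $8 = $5.6; producers bear $2.4.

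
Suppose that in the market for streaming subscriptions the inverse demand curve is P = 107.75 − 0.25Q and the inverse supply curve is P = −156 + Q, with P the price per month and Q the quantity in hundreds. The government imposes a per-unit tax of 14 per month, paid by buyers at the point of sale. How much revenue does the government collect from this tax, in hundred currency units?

Inverting to Q(P) form: Qd = 431 − 4P; Qs = P + 156.
Before the tax: set 431 − 4P = P + 156 → P* = 55, Q* = 211.
With the tax collected from buyers, demand (in seller-price terms) shifts: Qd = 431 − 4(P + 14).
Solving gives Q = 199.8 with buyers paying 57.8 and suppliers receiving 43.8 (the 14 wedge).
Revenue = t · Q = 14 · 199.8 = 2797.2.

Tax revenue = 2797.2 hundred.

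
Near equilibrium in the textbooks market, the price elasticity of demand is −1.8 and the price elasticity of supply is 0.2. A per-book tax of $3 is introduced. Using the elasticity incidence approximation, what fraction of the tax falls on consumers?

Consumers' share ≈ 0.1.

Incidence ratio: consumers' share ≈ εs / (εs + |εd|) = 0.2 / (0.2 + 1.8) = 0.1.
Supply is the less elastic side, so consumers bear the smaller share.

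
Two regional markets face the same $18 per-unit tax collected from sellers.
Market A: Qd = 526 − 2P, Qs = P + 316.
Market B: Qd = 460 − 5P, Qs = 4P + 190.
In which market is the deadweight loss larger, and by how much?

Market B, by $252.

Market A: pre-tax P* = $70, Q* = 386; post-tax Q = 374; deadweight loss = $108.
Market B: pre-tax P* = $30, Q* = 310; post-tax Q = 270; deadweight loss = $360.
Difference: $108 vs $360 → market B is larger by $252.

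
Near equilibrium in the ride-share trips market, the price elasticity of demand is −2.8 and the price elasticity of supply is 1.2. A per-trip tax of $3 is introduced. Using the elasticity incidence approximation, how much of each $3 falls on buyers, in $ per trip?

Incidence ratio: buyers' share ≈ εs / (εs + |εd|) = 1.2 / (1.2 + 2.8) = 0.3.
So buyers bear ≈ 0.3 × $3 = $0.9; suppliers bear $2.1.

Buyers bear ≈ $0.9 per trip.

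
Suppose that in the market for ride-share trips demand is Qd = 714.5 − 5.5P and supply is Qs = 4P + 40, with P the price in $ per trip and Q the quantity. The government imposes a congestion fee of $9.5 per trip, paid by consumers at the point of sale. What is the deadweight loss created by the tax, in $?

Without the tax, 714.5 − 5.5P = 4P + 40 gives 9.5P = 674.5, so P* = $71 and Q* = 324.
With the tax collected from consumers, demand (in seller-price terms) shifts: Qd = 714.5 − 5.5(P + 9.5).
Solving gives Q = 302 with consumers paying $75 and producers receiving $65.5 (the $9.5 wedge).
Quantity falls by |ΔQ| = |324 − 302| = 22.
DWL = ½ · t · |ΔQ| = ½ · 9.5 · 22 = $104.5.

Deadweight loss = $104.5.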